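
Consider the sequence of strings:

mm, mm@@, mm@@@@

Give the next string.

Each term is the previous one with @@ appended.
Applying this once more to mm@@@@:

mm@@@@@@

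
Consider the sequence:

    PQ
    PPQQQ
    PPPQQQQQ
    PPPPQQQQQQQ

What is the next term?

PPPPPQQQQQQQQQ

Each string has the form P^{n} Q^{2n-1} (n = 1, 2, …).
Setting n = 5 gives 5, 9 characters in each block.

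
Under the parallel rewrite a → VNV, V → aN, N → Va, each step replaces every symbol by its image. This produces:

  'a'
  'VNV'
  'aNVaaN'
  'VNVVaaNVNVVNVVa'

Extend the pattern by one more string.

Rewriting the 15 symbols of VNVVaaNVNVVNVVa one by one yields aN Va aN aN VNV VNV Va aN Va aN aN Va aN aN VNV; concatenated:

aNVaaNaNVNVVNVVaaNVaaNaNVaaNaNVNV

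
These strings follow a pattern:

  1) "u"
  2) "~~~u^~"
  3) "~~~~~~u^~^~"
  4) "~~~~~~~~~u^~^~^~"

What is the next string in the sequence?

Each term wraps the previous one in ~~~ on the left and ^~ on the right.
Applying this once more to ~~~~~~~~~u^~^~^~:

~~~~~~~~~~~~u^~^~^~^~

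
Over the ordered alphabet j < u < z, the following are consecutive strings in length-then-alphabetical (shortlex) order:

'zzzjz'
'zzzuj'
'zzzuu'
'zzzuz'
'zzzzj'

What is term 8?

jjjjjj

Stepping forward 3 times from zzzzj: zzzzj → zzzzu → zzzzz, then the target.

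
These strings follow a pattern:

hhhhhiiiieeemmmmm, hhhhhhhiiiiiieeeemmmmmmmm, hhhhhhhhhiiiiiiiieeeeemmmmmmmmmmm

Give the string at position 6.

hhhhhhhhhhhhhhhiiiiiiiiiiiiiieeeeeeeemmmmmmmmmmmmmmmmmmmm

Each string has the form h^{2n+3} i^{2n+2} e^{n+2} m^{3n+2} (n = 1, 2, …).
At n = 6 the blocks have lengths 15, 14, 8, 20.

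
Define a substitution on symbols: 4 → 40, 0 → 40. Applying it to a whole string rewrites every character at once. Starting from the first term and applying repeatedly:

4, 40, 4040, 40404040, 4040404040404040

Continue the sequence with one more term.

Rewriting the 16 symbols of 4040404040404040 one by one yields 40 40 40 40 40 40 40 40 40 40 40 40 40 40 40 40; concatenated:

40404040404040404040404040404040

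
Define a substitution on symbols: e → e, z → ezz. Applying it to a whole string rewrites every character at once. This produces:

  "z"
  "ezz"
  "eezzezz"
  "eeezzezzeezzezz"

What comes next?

eeeezzezzeezzezzeeezzezzeezzezz

Applying the rule to each of the 15 symbols of eeezzezzeezzezz gives the pieces e e e ezz ezz e ezz ezz e e ezz ezz e ezz ezz, which concatenate to the answer.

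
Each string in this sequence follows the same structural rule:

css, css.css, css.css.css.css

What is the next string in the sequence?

css.css.css.css.css.css.css.css

Each string is two copies of the previous one joined by '.'.
One more doubling of css.css.css.css gives the answer.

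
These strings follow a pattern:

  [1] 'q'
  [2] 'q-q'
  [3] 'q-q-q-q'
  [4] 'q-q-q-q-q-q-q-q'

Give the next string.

q-q-q-q-q-q-q-q-q-q-q-q-q-q-q-q

s(k+1) = s(k)·-·s(k) — each term doubles the last with '-' between the halves.
One more doubling of q-q-q-q-q-q-q-q gives the answer.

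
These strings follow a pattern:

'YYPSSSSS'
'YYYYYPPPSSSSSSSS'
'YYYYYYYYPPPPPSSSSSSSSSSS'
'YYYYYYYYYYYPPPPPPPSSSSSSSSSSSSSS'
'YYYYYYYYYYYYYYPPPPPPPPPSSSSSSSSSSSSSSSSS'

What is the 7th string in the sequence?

Term n consists of 3n-1 Y's, followed by 2n-1 P's, followed by 3n+2 S's (n = 1, 2, …).
At n = 7 the blocks have lengths 20, 13, 23.

YYYYYYYYYYYYYYYYYYYYPPPPPPPPPPPPPSSSSSSSSSSSSSSSSSSSSSSS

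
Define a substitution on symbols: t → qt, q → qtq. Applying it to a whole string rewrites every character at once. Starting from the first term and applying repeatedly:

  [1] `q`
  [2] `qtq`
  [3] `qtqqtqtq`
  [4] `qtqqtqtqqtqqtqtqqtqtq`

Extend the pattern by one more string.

Replace each of the 21 characters of qtqqtqtqqtqqtqtqqtqtq in place — qtq qt qtq qtq qt qtq qt qtq qtq qt qtq qtq qt qtq qt qtq qtq qt qtq qt qtq — and concatenate.

qtqqtqtqqtqqtqtqqtqtqqtqqtqtqqtqqtqtqqtqtqqtqqtqtqqtqtq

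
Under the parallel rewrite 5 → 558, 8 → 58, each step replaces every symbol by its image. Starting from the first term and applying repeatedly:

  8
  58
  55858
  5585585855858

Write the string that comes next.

Replace each of the 13 characters of 5585585855858 in place — 558 558 58 558 558 58 558 58 558 558 58 558 58 — and concatenate.

5585585855855858558585585585855858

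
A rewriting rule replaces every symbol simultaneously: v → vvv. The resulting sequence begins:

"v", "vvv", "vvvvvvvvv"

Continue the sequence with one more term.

vvvvvvvvvvvvvvvvvvvvvvvvvvv

Expanding vvvvvvvvv: v→vvv, v→vvv, v→vvv, v→vvv, v→vvv, v→vvv, v→vvv, v→vvv, v→vvv. Concatenated: vvv vvv vvv vvv vvv vvv vvv vvv vvv.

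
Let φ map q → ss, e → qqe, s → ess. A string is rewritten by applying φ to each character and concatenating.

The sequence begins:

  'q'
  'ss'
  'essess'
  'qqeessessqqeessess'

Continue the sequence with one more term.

φ(qqeessessqqeessess) expands symbol-by-symbol to ss ss qqe qqe ess ess qqe ess ess ss ss qqe qqe ess ess qqe ess ess; joining the 18 pieces gives the next term.

ssssqqeqqeessessqqeessessssssqqeqqeessessqqeessess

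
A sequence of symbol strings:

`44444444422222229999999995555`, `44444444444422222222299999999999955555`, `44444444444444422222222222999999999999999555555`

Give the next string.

Each string has the form 4^{3n} 2^{2n+1} 9^{3n} 5^{n+1}, where the shown terms are n = 3, 4, 5.
At n = 6 the blocks have lengths 18, 13, 18, 7.

44444444444444444422222222222229999999999999999995555555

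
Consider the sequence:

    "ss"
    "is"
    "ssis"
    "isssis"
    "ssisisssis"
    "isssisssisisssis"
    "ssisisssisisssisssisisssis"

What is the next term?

This is a Fibonacci-style word recurrence s(k) = s(k−2)·s(k−1): e.g. ss·is = ssis.
So term 8 is isssisssisisssis·ssisisssisisssisssisisssis.

isssisssisisssisssisisssisisssisssisisssis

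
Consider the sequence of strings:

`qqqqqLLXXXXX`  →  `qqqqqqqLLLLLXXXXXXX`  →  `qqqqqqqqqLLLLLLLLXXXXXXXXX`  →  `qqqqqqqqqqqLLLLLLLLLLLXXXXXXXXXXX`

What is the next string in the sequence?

Each string has the form q^{2n+3} L^{3n-1} X^{2n+3} (n = 1, 2, …).
Setting n = 5 gives 13, 14, 13 characters in each block.

qqqqqqqqqqqqqLLLLLLLLLLLLLLXXXXXXXXXXXXX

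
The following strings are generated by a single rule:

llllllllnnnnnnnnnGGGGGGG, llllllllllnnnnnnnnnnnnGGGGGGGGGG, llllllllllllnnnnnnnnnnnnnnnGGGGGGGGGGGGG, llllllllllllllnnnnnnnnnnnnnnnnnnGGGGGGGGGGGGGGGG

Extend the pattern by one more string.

llllllllllllllllnnnnnnnnnnnnnnnnnnnnnGGGGGGGGGGGGGGGGGGG

Term n consists of 2n+2 l's, followed by 3n n's, followed by 3n-2 G's, where the shown terms are n = 3, 4, 5, 6.
Setting n = 7 gives 16, 21, 19 characters in each block.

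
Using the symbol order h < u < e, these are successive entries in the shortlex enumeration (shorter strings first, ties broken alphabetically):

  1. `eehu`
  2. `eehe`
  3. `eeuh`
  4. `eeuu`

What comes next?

eeue

The successor of eeuu increments the rightmost position that isn't already e and resets every position after it to h.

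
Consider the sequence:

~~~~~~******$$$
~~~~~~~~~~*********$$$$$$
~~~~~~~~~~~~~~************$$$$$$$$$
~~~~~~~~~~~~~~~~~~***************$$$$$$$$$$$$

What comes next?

Term n consists of 4n+2 ~'s, followed by 3n+3 *'s, followed by 3n $'s (n = 1, 2, …).
At n = 5 the blocks have lengths 22, 18, 15.

~~~~~~~~~~~~~~~~~~~~~~******************$$$$$$$$$$$$$$$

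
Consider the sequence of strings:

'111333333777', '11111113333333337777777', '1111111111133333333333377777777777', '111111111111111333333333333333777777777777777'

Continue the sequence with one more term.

11111111111111111113333333333333333337777777777777777777

The n-th term is 4n-1 1's then 3n+3 3's then 4n-1 7's (n = 1, 2, …).
Setting n = 5 gives 19, 18, 19 characters in each block.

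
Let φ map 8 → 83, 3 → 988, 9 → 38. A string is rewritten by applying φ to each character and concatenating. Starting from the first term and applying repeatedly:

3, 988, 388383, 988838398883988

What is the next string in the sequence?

Replace each of the 15 characters of 988838398883988 in place — 38 83 83 83 988 83 988 38 83 83 83 988 38 83 83 — and concatenate.

388383839888398838838383988388383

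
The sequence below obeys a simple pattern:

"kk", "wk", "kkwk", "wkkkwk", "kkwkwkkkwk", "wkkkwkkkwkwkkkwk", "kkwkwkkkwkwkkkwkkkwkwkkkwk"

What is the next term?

wkkkwkkkwkwkkkwkkkwkwkkkwkwkkkwkkkwkwkkkwk

Each term (from the third on) is the two preceding terms concatenated in order: term 3 = kk·wk = kkwk.
The next term joins wkkkwkkkwkwkkkwk and kkwkwkkkwkwkkkwkkkwkwkkkwk.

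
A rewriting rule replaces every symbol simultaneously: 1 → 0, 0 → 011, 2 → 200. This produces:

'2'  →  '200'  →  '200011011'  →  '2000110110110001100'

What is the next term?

20001101101100011000110001101101100011011

Replace each of the 19 characters of 2000110110110001100 in place — 200 011 011 011 0 0 011 0 0 011 0 0 011 011 011 0 0 011 011 — and concatenate.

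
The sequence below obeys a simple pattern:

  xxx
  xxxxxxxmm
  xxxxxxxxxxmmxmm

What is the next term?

s(k+1) = xxx·s(k)·xmm, so each term gains xxx as a prefix and xmm as a suffix.
So the next term is xxx·xxxxxxxxxxmmxmm·xmm.

xxxxxxxxxxxxxmmxmmxmm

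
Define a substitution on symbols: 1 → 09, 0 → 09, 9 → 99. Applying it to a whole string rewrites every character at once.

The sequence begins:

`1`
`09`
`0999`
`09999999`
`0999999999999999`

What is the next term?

Applying the rule to each of the 16 symbols of 0999999999999999 gives the pieces 09 99 99 99 99 99 99 99 99 99 99 99 99 99 99 99, which concatenate to the answer.

09999999999999999999999999999999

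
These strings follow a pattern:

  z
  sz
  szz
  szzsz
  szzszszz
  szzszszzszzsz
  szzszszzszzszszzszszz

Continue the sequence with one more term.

szzszszzszzszszzszszzszzszszzszzsz

This is a Fibonacci-style word recurrence s(k) = s(k−1)·s(k−2): e.g. sz·z = szz.
So term 8 is szzszszzszzszszzszszz·szzszszzszzsz.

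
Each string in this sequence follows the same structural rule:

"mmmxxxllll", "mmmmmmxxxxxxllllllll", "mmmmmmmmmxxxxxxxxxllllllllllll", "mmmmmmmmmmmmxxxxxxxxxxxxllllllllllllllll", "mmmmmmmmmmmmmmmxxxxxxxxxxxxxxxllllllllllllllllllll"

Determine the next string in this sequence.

Reading off run lengths: m runs 3, 6, 9, 12, 15; x runs 3, 6, 9, 12, 15; l runs 4, 8, 12, 16, 20 — each is linear in n (n = 1, 2, …).
For the next term, n = 6, so the run lengths are 18, 18, 24.

mmmmmmmmmmmmmmmmmmxxxxxxxxxxxxxxxxxxllllllllllllllllllllllll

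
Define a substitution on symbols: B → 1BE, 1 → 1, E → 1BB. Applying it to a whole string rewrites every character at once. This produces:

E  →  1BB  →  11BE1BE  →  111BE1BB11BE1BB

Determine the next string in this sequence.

1111BE1BB11BE1BE111BE1BB11BE1BE

Applying the rule to each of the 15 symbols of 111BE1BB11BE1BB gives the pieces 1 1 1 1BE 1BB 1 1BE 1BE 1 1 1BE 1BB 1 1BE 1BE, which concatenate to the answer.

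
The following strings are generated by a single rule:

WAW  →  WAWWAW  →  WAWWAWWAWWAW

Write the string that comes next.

Every step duplicates the string.
One more doubling of WAWWAWWAWWAW gives the answer.

WAWWAWWAWWAWWAWWAWWAWWAW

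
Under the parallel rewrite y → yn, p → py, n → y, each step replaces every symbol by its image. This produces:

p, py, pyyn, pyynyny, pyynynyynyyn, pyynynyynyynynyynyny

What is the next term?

Replace each of the 20 characters of pyynynyynyynynyynyny in place — py yn yn y yn y yn yn y yn yn y yn y yn yn y yn y yn — and concatenate.

pyynynyynyynynyynynyynyynynyynyyn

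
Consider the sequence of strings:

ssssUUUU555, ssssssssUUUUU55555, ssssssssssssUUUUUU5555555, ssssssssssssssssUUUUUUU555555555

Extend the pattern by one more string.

Reading off run lengths: s runs 4, 8, 12, 16; U runs 4, 5, 6, 7; 5 runs 3, 5, 7, 9 — each is linear in n (n = 1, 2, …).
At n = 5 the blocks have lengths 20, 8, 11.

ssssssssssssssssssssUUUUUUUU55555555555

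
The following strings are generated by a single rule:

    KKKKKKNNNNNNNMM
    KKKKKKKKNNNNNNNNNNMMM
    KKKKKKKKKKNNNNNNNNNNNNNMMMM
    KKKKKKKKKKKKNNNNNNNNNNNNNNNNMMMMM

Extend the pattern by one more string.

KKKKKKKKKKKKKKNNNNNNNNNNNNNNNNNNNMMMMMM

Reading off run lengths: K runs 6, 8, 10, 12; N runs 7, 10, 13, 16; M runs 2, 3, 4, 5 — each is linear in n, where the shown terms are n = 2, 3, 4, 5.
Setting n = 6 gives 14, 19, 6 characters in each block.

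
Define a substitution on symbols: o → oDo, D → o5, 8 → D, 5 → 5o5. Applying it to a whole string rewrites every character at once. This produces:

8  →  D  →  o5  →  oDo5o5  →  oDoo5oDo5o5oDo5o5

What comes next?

Rewriting the 17 symbols of oDoo5oDo5o5oDo5o5 one by one yields oDo o5 oDo oDo 5o5 oDo o5 oDo 5o5 oDo 5o5 oDo o5 oDo 5o5 oDo 5o5; concatenated:

oDoo5oDooDo5o5oDoo5oDo5o5oDo5o5oDoo5oDo5o5oDo5o5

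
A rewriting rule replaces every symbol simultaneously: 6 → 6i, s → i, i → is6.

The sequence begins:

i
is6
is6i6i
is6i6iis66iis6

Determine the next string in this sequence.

Rewriting the 14 symbols of is6i6iis66iis6 one by one yields is6 i 6i is6 6i is6 is6 i 6i 6i is6 is6 i 6i; concatenated:

is6i6iis66iis6is6i6i6iis6is6i6i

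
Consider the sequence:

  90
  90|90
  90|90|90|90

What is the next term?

s(k+1) = s(k)·|·s(k) — each term doubles the last with '|' between the halves.
So the next term is two copies of 90|90|90|90 with '|' between the halves.

90|90|90|90|90|90|90|90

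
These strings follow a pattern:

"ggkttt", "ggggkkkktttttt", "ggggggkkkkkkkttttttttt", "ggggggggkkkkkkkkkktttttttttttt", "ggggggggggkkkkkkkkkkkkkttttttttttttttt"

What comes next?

ggggggggggggkkkkkkkkkkkkkkkktttttttttttttttttt

Reading off run lengths: g runs 2, 4, 6, 8, 10; k runs 1, 4, 7, 10, 13; t runs 3, 6, 9, 12, 15 — each is linear in n (n = 1, 2, …).
Setting n = 6 gives 12, 16, 18 characters in each block.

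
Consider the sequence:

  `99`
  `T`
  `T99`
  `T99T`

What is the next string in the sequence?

Each term (from the third on) is the previous term followed by the one before it: term 3 = T·99 = T99.
The next term joins T99T and T99.

T99TT99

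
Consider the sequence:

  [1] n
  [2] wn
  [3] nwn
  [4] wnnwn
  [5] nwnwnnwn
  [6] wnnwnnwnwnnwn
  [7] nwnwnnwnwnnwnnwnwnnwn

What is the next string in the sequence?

This is a Fibonacci-style word recurrence s(k) = s(k−2)·s(k−1): e.g. n·wn = nwn.
So term 8 is wnnwnnwnwnnwn·nwnwnnwnwnnwnnwnwnnwn.

wnnwnnwnwnnwnnwnwnnwnwnnwnnwnwnnwn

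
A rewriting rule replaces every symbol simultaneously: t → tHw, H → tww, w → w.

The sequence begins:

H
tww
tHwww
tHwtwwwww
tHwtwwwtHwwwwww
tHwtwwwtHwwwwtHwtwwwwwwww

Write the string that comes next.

Applying the rule to each of the 25 symbols of tHwtwwwtHwwwwtHwtwwwwwwww gives the pieces tHw tww w tHw w w w tHw tww w w w w tHw tww w tHw w w w w w w w w, which concatenate to the answer.

tHwtwwwtHwwwwtHwtwwwwwwtHwtwwwtHwwwwwwwww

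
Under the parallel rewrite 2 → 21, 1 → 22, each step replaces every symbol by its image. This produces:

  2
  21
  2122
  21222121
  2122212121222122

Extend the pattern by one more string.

Rewriting the 16 symbols of 2122212121222122 one by one yields 21 22 21 21 21 22 21 22 21 22 21 21 21 22 21 21; concatenated:

21222121212221222122212121222121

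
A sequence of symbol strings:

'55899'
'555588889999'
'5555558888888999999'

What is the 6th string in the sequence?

5555555555558888888888888888999999999999

Reading off run lengths: 5 runs 2, 4, 6; 8 runs 1, 4, 7; 9 runs 2, 4, 6 — each is linear in n (n = 1, 2, …).
Setting n = 6 gives 12, 16, 12 characters in each block.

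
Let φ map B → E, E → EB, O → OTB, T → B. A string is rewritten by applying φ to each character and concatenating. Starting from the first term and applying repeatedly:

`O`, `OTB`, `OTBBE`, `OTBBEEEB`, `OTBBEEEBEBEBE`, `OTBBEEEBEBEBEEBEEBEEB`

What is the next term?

OTBBEEEBEBEBEEBEEBEEBEBEEBEBEEBEBE

φ(OTBBEEEBEBEBEEBEEBEEB) expands symbol-by-symbol to OTB B E E EB EB EB E EB E EB E EB EB E EB EB E EB EB E; joining the 21 pieces gives the next term.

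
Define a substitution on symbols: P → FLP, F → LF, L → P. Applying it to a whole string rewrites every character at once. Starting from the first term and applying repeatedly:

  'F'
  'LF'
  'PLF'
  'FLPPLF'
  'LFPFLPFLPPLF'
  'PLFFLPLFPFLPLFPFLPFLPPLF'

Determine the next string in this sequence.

Rewriting the 24 symbols of PLFFLPLFPFLPLFPFLPFLPPLF one by one yields FLP P LF LF P FLP P LF FLP LF P FLP P LF FLP LF P FLP LF P FLP FLP P LF; concatenated:

FLPPLFLFPFLPPLFFLPLFPFLPPLFFLPLFPFLPLFPFLPFLPPLF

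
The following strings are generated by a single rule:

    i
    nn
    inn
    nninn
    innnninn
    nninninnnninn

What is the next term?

Each term (from the third on) is the two preceding terms concatenated in order: term 3 = i·nn = inn.
So term 7 is innnninn·nninninnnninn.

innnninnnninninnnninn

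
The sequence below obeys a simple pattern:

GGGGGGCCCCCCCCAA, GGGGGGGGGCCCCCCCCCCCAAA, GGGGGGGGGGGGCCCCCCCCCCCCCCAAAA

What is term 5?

GGGGGGGGGGGGGGGGGGCCCCCCCCCCCCCCCCCCCCAAAAAA

The n-th term is 3n G's then 3n+2 C's then n A's, where the shown terms are n = 2, 3, 4.
Setting n = 6 gives 18, 20, 6 characters in each block.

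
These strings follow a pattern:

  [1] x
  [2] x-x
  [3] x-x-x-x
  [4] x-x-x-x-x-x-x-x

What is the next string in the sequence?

s(k+1) = s(k)·-·s(k) — each term doubles the last with '-' between the halves.
Doubling x-x-x-x-x-x-x-x with '-' between the halves:

x-x-x-x-x-x-x-x-x-x-x-x-x-x-x-x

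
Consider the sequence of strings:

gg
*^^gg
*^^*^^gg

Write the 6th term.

*^^*^^*^^*^^*^^gg

The strings grow by a fixed prefix *^^ each time.
From *^^*^^gg, 3 further steps: *^^*^^gg → *^^*^^*^^gg → *^^*^^*^^*^^gg → (answer).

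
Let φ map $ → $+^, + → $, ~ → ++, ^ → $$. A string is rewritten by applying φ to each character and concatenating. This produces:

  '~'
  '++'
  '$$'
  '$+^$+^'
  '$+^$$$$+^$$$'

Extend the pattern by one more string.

Expanding $+^$$$$+^$$$: $→$+^, +→$, ^→$$, $→$+^, $→$+^, $→$+^, $→$+^, +→$, ^→$$, $→$+^, $→$+^, $→$+^. Concatenated: $+^ $ $$ $+^ $+^ $+^ $+^ $ $$ $+^ $+^ $+^.

$+^$$$$+^$+^$+^$+^$$$$+^$+^$+^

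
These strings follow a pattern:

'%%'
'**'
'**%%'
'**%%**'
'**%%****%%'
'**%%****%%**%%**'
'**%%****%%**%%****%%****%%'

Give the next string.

From term 3 onward, concatenate the last term with the second-to-last: **·%% = **%%, **%%·** = **%%**, …
The next term joins **%%****%%**%%****%%****%% and **%%****%%**%%**.

**%%****%%**%%****%%****%%**%%****%%**%%**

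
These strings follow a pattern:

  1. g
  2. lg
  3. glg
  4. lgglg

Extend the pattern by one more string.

glglgglg

Each term (from the third on) is the two preceding terms concatenated in order: term 3 = g·lg = glg.
The next term joins glg and lgglg.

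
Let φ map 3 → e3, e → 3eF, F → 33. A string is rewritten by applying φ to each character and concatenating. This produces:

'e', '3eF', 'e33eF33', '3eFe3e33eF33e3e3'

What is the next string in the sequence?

Rewriting the 16 symbols of 3eFe3e33eF33e3e3 one by one yields e3 3eF 33 3eF e3 3eF e3 e3 3eF 33 e3 e3 3eF e3 3eF e3; concatenated:

e33eF333eFe33eFe3e33eF33e3e33eFe33eFe3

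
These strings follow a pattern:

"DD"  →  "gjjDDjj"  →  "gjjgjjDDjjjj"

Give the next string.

Every step adds gjj to the front and jj to the end of the previous string.
Applying this once more to gjjgjjDDjjjj:

gjjgjjgjjDDjjjjjj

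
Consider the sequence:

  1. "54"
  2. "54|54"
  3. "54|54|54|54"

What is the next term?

Every step duplicates the string with '|' between the halves.
Doubling 54|54|54|54 with '|' between the halves:

54|54|54|54|54|54|54|54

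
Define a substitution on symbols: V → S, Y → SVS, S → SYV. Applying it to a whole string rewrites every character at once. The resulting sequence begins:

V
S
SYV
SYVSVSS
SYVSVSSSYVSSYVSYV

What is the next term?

φ(SYVSVSSSYVSSYVSYV) expands symbol-by-symbol to SYV SVS S SYV S SYV SYV SYV SVS S SYV SYV SVS S SYV SVS S; joining the 17 pieces gives the next term.

SYVSVSSSYVSSYVSYVSYVSVSSSYVSYVSVSSSYVSVSS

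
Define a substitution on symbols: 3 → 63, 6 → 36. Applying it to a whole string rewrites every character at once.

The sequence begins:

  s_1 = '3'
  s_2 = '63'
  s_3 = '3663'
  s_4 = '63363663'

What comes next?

3663633663363663

Apply φ to 63363663 symbol by symbol: 6→36, 3→63, 3→63, 6→36, 3→63, 6→36, 6→36, 3→63; joined: 36 63 63 36 63 36 36 63.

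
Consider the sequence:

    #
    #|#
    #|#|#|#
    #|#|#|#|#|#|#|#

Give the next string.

Every step duplicates the string with '|' between the halves.
Doubling #|#|#|#|#|#|#|# with '|' between the halves:

#|#|#|#|#|#|#|#|#|#|#|#|#|#|#|#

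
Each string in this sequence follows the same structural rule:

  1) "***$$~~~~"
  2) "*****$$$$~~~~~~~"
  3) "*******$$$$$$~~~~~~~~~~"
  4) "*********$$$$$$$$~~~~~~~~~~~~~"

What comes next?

The n-th term is 2n+1 *'s then 2n $'s then 3n+1 ~'s (n = 1, 2, …).
Setting n = 5 gives 11, 10, 16 characters in each block.

***********$$$$$$$$$$~~~~~~~~~~~~~~~~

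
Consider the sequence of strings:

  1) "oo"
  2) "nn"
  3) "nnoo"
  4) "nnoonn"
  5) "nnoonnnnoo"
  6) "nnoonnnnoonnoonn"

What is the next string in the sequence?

nnoonnnnoonnoonnnnoonnnnoo

From term 3 onward, concatenate the last term with the second-to-last: nn·oo = nnoo, nnoo·nn = nnoonn, …
So term 7 is nnoonnnnoonnoonn·nnoonnnnoo.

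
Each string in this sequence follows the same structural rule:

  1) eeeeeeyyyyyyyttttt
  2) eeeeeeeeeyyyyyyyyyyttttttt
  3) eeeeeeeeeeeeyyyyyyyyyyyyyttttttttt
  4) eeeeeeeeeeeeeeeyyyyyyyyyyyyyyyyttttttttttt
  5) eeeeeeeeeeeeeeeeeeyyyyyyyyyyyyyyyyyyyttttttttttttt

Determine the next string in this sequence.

Each string has the form e^{3n} y^{3n+1} t^{2n+1}, where the shown terms are n = 2, 3, 4, 5, 6.
Setting n = 7 gives 21, 22, 15 characters in each block.

eeeeeeeeeeeeeeeeeeeeeyyyyyyyyyyyyyyyyyyyyyyttttttttttttttt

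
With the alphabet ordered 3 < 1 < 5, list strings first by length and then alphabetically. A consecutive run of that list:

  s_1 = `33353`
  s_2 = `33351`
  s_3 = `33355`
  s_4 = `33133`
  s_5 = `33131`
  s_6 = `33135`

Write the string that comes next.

Find the rightmost character of 33135 below 5, bump it to the next letter, and reset everything to its right to 3.

33113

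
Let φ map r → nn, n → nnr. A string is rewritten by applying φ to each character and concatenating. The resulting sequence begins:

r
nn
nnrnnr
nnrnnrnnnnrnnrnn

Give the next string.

nnrnnrnnnnrnnrnnnnrnnrnnrnnrnnnnrnnrnnnnrnnr

φ(nnrnnrnnnnrnnrnn) expands symbol-by-symbol to nnr nnr nn nnr nnr nn nnr nnr nnr nnr nn nnr nnr nn nnr nnr; joining the 16 pieces gives the next term.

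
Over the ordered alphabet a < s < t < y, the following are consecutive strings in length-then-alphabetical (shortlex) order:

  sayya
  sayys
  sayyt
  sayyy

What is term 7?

Continuing the enumeration 3 steps past sayyy: sayyy → ssaaa → ssaas → (answer).

ssaat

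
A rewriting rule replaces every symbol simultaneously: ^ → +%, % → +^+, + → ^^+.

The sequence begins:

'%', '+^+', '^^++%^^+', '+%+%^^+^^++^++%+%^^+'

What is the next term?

φ(+%+%^^+^^++^++%+%^^+) expands symbol-by-symbol to ^^+ +^+ ^^+ +^+ +% +% ^^+ +% +% ^^+ ^^+ +% ^^+ ^^+ +^+ ^^+ +^+ +% +% ^^+; joining the 20 pieces gives the next term.

^^++^+^^++^++%+%^^++%+%^^+^^++%^^+^^++^+^^++^++%+%^^+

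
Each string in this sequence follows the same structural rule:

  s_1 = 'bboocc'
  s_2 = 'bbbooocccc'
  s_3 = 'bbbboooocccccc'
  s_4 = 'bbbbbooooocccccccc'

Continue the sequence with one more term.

Each string has the form b^{n+1} o^{n+1} c^{2n} (n = 1, 2, …).
For the next term, n = 5, so the run lengths are 6, 6, 10.

bbbbbboooooocccccccccc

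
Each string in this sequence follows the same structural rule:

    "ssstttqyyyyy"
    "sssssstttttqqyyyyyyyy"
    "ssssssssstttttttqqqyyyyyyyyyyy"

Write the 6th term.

sssssssssssssssssstttttttttttttqqqqqqyyyyyyyyyyyyyyyyyyyy

The n-th term is 3n s's then 2n+1 t's then n q's then 3n+2 y's (n = 1, 2, …).
At n = 6 the blocks have lengths 18, 13, 6, 20.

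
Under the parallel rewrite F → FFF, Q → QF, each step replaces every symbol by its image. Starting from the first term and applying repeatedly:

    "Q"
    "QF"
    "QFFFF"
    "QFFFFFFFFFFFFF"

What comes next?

QFFFFFFFFFFFFFFFFFFFFFFFFFFFFFFFFFFFFFFFF

Applying the rule to each of the 14 symbols of QFFFFFFFFFFFFF gives the pieces QF FFF FFF FFF FFF FFF FFF FFF FFF FFF FFF FFF FFF FFF, which concatenate to the answer.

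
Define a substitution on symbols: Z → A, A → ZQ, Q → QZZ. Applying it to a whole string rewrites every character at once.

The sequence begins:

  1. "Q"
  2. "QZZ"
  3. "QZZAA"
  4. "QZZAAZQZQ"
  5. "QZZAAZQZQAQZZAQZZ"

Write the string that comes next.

QZZAAZQZQAQZZAQZZZQQZZAAZQQZZAA

Replace each of the 17 characters of QZZAAZQZQAQZZAQZZ in place — QZZ A A ZQ ZQ A QZZ A QZZ ZQ QZZ A A ZQ QZZ A A — and concatenate.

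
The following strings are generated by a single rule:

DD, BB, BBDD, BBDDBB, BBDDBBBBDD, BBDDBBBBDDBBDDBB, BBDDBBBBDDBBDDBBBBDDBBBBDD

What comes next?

From term 3 onward, concatenate the last term with the second-to-last: BB·DD = BBDD, BBDD·BB = BBDDBB, …
The next term joins BBDDBBBBDDBBDDBBBBDDBBBBDD and BBDDBBBBDDBBDDBB.

BBDDBBBBDDBBDDBBBBDDBBBBDDBBDDBBBBDDBBDDBB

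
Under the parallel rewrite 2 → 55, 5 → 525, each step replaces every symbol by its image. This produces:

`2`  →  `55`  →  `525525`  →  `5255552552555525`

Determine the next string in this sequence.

52555525525525525555255255552552552552555525

Applying the rule to each of the 16 symbols of 5255552552555525 gives the pieces 525 55 525 525 525 525 55 525 525 55 525 525 525 525 55 525, which concatenate to the answer.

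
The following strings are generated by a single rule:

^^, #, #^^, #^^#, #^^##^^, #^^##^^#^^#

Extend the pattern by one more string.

From term 3 onward, concatenate the last term with the second-to-last: #·^^ = #^^, #^^·# = #^^#, …
The next term joins #^^##^^#^^# and #^^##^^.

#^^##^^#^^##^^##^^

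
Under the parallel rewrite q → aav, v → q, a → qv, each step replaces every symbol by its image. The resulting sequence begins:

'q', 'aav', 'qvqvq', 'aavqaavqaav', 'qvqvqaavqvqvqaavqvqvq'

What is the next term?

φ(qvqvqaavqvqvqaavqvqvq) expands symbol-by-symbol to aav q aav q aav qv qv q aav q aav q aav qv qv q aav q aav q aav; joining the 21 pieces gives the next term.

aavqaavqaavqvqvqaavqaavqaavqvqvqaavqaavqaav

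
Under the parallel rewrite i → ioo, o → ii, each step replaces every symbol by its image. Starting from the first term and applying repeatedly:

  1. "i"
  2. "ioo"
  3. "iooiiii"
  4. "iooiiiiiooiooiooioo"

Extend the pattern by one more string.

φ(iooiiiiiooiooiooioo) expands symbol-by-symbol to ioo ii ii ioo ioo ioo ioo ioo ii ii ioo ii ii ioo ii ii ioo ii ii; joining the 19 pieces gives the next term.

iooiiiiiooiooiooiooiooiiiiiooiiiiiooiiiiiooiiii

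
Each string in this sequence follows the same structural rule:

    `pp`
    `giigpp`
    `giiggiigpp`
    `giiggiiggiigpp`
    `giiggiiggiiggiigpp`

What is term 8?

giiggiiggiiggiiggiiggiiggiigpp

Each term is the previous one with giig prepended.
From giiggiiggiiggiigpp, 3 further steps: giiggiiggiiggiigpp → giiggiiggiiggiiggiigpp → giiggiiggiiggiiggiiggiigpp → (answer).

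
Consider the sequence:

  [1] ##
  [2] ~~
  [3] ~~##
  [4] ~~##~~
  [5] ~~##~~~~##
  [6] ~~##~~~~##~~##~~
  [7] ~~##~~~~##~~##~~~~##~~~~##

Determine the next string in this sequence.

~~##~~~~##~~##~~~~##~~~~##~~##~~~~##~~##~~

From term 3 onward, concatenate the last term with the second-to-last: ~~·## = ~~##, ~~##·~~ = ~~##~~, …
Continuing: ~~##~~~~##~~##~~~~##~~~~## · ~~##~~~~##~~##~~ gives term 8.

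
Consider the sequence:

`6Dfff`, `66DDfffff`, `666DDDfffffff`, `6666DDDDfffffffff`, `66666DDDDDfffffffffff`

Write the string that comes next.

666666DDDDDDfffffffffffff

Term n consists of n 6's, followed by n D's, followed by 2n+1 f's (n = 1, 2, …).
For the next term, n = 6, so the run lengths are 6, 6, 13.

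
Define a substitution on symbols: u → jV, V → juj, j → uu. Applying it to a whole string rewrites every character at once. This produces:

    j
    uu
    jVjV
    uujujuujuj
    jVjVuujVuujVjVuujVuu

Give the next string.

uujujuujujjVjVuujujjVjVuujujuujujjVjVuujujjVjV

Replace each of the 20 characters of jVjVuujVuujVjVuujVuu in place — uu juj uu juj jV jV uu juj jV jV uu juj uu juj jV jV uu juj jV jV — and concatenate.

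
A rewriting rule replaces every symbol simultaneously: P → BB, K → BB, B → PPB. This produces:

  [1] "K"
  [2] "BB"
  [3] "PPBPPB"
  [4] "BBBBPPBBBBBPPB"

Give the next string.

Applying the rule to each of the 14 symbols of BBBBPPBBBBBPPB gives the pieces PPB PPB PPB PPB BB BB PPB PPB PPB PPB PPB BB BB PPB, which concatenate to the answer.

PPBPPBPPBPPBBBBBPPBPPBPPBPPBPPBBBBBPPB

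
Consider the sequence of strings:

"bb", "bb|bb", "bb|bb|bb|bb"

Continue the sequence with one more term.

s(k+1) = s(k)·|·s(k) — each term doubles the last with '|' between the halves.
One more doubling of bb|bb|bb|bb gives the answer.

bb|bb|bb|bb|bb|bb|bb|bb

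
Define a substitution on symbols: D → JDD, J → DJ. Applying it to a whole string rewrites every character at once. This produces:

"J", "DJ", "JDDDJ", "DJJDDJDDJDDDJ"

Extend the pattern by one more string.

Replace each of the 13 characters of DJJDDJDDJDDDJ in place — JDD DJ DJ JDD JDD DJ JDD JDD DJ JDD JDD JDD DJ — and concatenate.

JDDDJDJJDDJDDDJJDDJDDDJJDDJDDJDDDJ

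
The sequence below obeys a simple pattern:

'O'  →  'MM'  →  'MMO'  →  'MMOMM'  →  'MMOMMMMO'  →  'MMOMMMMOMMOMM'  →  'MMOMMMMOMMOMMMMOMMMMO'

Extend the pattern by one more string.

MMOMMMMOMMOMMMMOMMMMOMMOMMMMOMMOMM

This is a Fibonacci-style word recurrence s(k) = s(k−1)·s(k−2): e.g. MM·O = MMO.
Continuing: MMOMMMMOMMOMMMMOMMMMO · MMOMMMMOMMOMM gives term 8.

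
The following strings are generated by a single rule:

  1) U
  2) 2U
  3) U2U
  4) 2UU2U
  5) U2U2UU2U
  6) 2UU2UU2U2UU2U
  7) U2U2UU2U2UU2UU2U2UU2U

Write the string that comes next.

This is a Fibonacci-style word recurrence s(k) = s(k−2)·s(k−1): e.g. U·2U = U2U.
Continuing: 2UU2UU2U2UU2U · U2U2UU2U2UU2UU2U2UU2U gives term 8.

2UU2UU2U2UU2UU2U2UU2U2UU2UU2U2UU2U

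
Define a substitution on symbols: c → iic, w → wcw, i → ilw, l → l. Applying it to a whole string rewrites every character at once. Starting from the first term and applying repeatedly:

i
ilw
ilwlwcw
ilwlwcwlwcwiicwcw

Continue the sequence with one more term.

Replace each of the 17 characters of ilwlwcwlwcwiicwcw in place — ilw l wcw l wcw iic wcw l wcw iic wcw ilw ilw iic wcw iic wcw — and concatenate.

ilwlwcwlwcwiicwcwlwcwiicwcwilwilwiicwcwiicwcw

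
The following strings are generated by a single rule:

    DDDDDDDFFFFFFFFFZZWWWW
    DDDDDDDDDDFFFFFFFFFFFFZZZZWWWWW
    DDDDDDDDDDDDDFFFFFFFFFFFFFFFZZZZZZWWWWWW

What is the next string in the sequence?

Reading off run lengths: D runs 7, 10, 13; F runs 9, 12, 15; Z runs 2, 4, 6; W runs 4, 5, 6 — each is linear in n, where the shown terms are n = 2, 3, 4.
At n = 5 the blocks have lengths 16, 18, 8, 7.

DDDDDDDDDDDDDDDDFFFFFFFFFFFFFFFFFFZZZZZZZZWWWWWWW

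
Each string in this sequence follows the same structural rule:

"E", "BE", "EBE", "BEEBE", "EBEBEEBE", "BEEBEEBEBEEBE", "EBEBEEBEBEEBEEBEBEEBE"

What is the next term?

BEEBEEBEBEEBEEBEBEEBEBEEBEEBEBEEBE

From term 3 onward, concatenate the second-to-last term with the last: E·BE = EBE, BE·EBE = BEEBE, …
Continuing: BEEBEEBEBEEBE · EBEBEEBEBEEBEEBEBEEBE gives term 8.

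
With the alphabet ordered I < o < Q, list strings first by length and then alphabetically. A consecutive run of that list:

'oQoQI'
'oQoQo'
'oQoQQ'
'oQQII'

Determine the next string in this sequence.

oQQIo

Treat oQQII as a base-3 numeral over the given alphabet and add one, carrying through any trailing Q's.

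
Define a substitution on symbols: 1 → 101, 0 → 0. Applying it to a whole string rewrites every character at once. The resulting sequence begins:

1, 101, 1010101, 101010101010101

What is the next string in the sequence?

Rewriting the 15 symbols of 101010101010101 one by one yields 101 0 101 0 101 0 101 0 101 0 101 0 101 0 101; concatenated:

1010101010101010101010101010101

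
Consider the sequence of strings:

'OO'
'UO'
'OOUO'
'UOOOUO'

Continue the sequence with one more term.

OOUOUOOOUO

This is a Fibonacci-style word recurrence s(k) = s(k−2)·s(k−1): e.g. OO·UO = OOUO.
The next term joins OOUO and UOOOUO.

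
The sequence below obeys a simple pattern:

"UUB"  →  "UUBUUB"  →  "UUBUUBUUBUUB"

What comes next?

Each string is two copies of the previous one concatenated.
Doubling UUBUUBUUBUUB:

UUBUUBUUBUUBUUBUUBUUBUUB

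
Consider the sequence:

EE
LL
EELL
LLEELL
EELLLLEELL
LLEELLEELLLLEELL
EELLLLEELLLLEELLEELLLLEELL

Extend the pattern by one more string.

LLEELLEELLLLEELLEELLLLEELLLLEELLEELLLLEELL

From term 3 onward, concatenate the second-to-last term with the last: EE·LL = EELL, LL·EELL = LLEELL, …
The next term joins LLEELLEELLLLEELL and EELLLLEELLLLEELLEELLLLEELL.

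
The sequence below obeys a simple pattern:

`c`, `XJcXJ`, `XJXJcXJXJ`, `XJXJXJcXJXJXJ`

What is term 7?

Each term wraps the previous one in XJ on the left and XJ on the right.
From XJXJXJcXJXJXJ, 3 further steps: XJXJXJcXJXJXJ → XJXJXJXJcXJXJXJXJ → XJXJXJXJXJcXJXJXJXJXJ → (answer).

XJXJXJXJXJXJcXJXJXJXJXJXJ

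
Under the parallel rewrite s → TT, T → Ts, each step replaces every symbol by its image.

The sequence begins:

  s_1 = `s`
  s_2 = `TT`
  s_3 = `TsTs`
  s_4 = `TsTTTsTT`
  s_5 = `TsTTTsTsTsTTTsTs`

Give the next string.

φ(TsTTTsTsTsTTTsTs) expands symbol-by-symbol to Ts TT Ts Ts Ts TT Ts TT Ts TT Ts Ts Ts TT Ts TT; joining the 16 pieces gives the next term.

TsTTTsTsTsTTTsTTTsTTTsTsTsTTTsTT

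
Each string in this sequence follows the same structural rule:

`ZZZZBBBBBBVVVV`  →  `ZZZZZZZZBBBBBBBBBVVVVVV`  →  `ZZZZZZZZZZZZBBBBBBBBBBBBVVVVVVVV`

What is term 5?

Term n consists of 4n Z's, followed by 3n+3 B's, followed by 2n+2 V's (n = 1, 2, …).
For term 5, n = 5, so the run lengths are 20, 18, 12.

ZZZZZZZZZZZZZZZZZZZZBBBBBBBBBBBBBBBBBBVVVVVVVVVVVV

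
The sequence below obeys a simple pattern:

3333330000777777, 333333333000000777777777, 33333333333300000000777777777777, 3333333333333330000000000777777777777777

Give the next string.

333333333333333333000000000000777777777777777777

Term n consists of 3n 3's, followed by 2n 0's, followed by 3n 7's, where the shown terms are n = 2, 3, 4, 5.
For the next term, n = 6, so the run lengths are 18, 12, 18.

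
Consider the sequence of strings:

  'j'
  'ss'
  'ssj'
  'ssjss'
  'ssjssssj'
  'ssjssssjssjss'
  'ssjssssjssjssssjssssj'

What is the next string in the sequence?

ssjssssjssjssssjssssjssjssssjssjss

Each term (from the third on) is the previous term followed by the one before it: term 3 = ss·j = ssj.
Continuing: ssjssssjssjssssjssssj · ssjssssjssjss gives term 8.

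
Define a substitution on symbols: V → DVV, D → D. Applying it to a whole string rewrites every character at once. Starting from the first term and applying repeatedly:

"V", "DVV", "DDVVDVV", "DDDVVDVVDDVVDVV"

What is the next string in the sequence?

Applying the rule to each of the 15 symbols of DDDVVDVVDDVVDVV gives the pieces D D D DVV DVV D DVV DVV D D DVV DVV D DVV DVV, which concatenate to the answer.

DDDDVVDVVDDVVDVVDDDVVDVVDDVVDVV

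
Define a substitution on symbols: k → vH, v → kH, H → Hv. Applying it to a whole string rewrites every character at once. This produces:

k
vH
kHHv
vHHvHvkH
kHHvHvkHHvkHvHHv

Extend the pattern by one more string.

vHHvHvkHHvkHvHHvHvkHvHHvkHHvHvkH

Replace each of the 16 characters of kHHvHvkHHvkHvHHv in place — vH Hv Hv kH Hv kH vH Hv Hv kH vH Hv kH Hv Hv kH — and concatenate.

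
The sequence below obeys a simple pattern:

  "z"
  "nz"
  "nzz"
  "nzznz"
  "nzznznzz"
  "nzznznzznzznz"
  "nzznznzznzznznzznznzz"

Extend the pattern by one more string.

nzznznzznzznznzznznzznzznznzznzznz

Each term (from the third on) is the previous term followed by the one before it: term 3 = nz·z = nzz.
The next term joins nzznznzznzznznzznznzz and nzznznzznzznz.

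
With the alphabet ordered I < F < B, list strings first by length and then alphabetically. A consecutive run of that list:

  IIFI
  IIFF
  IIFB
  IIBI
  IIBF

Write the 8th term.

Advancing 3 positions from IIBF through IIBF → IIBB → IFII reaches term 8.

IFIF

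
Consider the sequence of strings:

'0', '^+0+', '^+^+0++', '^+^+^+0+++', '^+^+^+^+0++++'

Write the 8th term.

s(k+1) = ^+·s(k)·+, so each term gains ^+ as a prefix and + as a suffix.
From ^+^+^+^+0++++, 3 further steps: ^+^+^+^+0++++ → ^+^+^+^+^+0+++++ → ^+^+^+^+^+^+0++++++ → (answer).

^+^+^+^+^+^+^+0+++++++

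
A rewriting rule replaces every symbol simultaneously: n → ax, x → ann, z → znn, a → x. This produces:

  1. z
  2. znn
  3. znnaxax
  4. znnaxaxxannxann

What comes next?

znnaxaxxannxannannxaxaxannxaxax

Replace each of the 15 characters of znnaxaxxannxann in place — znn ax ax x ann x ann ann x ax ax ann x ax ax — and concatenate.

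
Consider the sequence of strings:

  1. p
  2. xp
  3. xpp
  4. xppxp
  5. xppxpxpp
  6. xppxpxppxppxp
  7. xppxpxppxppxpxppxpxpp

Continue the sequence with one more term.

xppxpxppxppxpxppxpxppxppxpxppxppxp

From term 3 onward, concatenate the last term with the second-to-last: xp·p = xpp, xpp·xp = xppxp, …
So term 8 is xppxpxppxppxpxppxpxpp·xppxpxppxppxp.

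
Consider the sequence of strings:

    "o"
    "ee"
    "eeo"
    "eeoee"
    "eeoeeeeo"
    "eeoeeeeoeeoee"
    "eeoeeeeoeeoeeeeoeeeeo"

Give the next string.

eeoeeeeoeeoeeeeoeeeeoeeoeeeeoeeoee

This is a Fibonacci-style word recurrence s(k) = s(k−1)·s(k−2): e.g. ee·o = eeo.
The next term joins eeoeeeeoeeoeeeeoeeeeo and eeoeeeeoeeoee.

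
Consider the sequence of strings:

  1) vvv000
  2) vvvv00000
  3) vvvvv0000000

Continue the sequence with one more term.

Each string has the form v^{n+1} 0^{2n-1}, where the shown terms are n = 2, 3, 4.
For the next term, n = 5, so the run lengths are 6, 9.

vvvvvv000000000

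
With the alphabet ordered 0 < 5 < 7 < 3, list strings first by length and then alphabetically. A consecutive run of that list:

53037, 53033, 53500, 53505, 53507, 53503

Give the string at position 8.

53555

Stepping forward 2 times from 53503: 53503 → 53550, then the target.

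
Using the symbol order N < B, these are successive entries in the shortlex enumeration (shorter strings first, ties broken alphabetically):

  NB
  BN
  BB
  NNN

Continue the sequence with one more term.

NNB

Find the rightmost character of NNN below B, bump it to the next letter, and reset everything to its right to N.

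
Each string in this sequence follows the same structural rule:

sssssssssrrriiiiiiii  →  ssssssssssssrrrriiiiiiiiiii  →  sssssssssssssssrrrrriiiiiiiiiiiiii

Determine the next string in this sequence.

Each string has the form s^{3n} r^{n} i^{3n-1}, where the shown terms are n = 3, 4, 5.
At n = 6 the blocks have lengths 18, 6, 17.

ssssssssssssssssssrrrrrriiiiiiiiiiiiiiiii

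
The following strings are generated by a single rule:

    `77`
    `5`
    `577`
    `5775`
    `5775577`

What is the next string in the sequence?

Each term (from the third on) is the previous term followed by the one before it: term 3 = 5·77 = 577.
Continuing: 5775577 · 5775 gives term 6.

57755775775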